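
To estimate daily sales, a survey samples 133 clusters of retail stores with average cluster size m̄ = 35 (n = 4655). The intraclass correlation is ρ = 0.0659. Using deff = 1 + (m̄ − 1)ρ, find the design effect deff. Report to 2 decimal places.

3.24

deff = 1 + (35 − 1)·0.0659 = 1 + 2.2406 = 3.2406.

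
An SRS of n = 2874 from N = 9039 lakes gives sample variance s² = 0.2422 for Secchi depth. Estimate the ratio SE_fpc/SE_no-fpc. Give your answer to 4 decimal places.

f = n/N = 2874/9039 = 0.31795553.
SE_no-fpc = √(s²/n) = 0.0091800213; SE_fpc = √((1−f)s²/n) = 0.0075814109.
Ratio = √(1−f) = 0.82585984.

0.8259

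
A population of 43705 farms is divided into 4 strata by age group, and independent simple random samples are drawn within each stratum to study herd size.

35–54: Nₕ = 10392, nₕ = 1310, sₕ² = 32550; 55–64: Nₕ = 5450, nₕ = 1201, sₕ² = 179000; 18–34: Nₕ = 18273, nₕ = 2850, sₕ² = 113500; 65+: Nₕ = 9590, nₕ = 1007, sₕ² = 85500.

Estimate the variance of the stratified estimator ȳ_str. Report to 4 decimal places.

12.5692

Var(ȳ_str) = Σₕ Wₕ²(1 − fₕ)sₕ²/nₕ with Wₕ = Nₕ/N, N = 43705.
35–54: Wₕ = 0.23777600; term = 0.23777600²·(1 − 0.12605851)·32550/1310 = 1.2277165.
55–64: Wₕ = 0.12469969; term = 0.12469969²·(1 − 0.22036697)·179000/1201 = 1.8068871.
18–34: Wₕ = 0.41809862; term = 0.41809862²·(1 − 0.15596782)·113500/2850 = 5.8758062.
65+: Wₕ = 0.21942570; term = 0.21942570²·(1 − 0.10500521)·85500/1007 = 3.6587448.
Sum = 12.569155.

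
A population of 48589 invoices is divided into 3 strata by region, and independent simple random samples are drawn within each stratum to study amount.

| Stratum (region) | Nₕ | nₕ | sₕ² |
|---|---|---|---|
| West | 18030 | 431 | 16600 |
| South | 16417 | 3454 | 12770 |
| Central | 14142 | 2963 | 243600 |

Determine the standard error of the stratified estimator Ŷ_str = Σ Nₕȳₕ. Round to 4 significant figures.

Var(Ŷ_str) = Σₕ Nₕ²(1 − fₕ)sₕ²/nₕ.
West: 18030²·(1 − 431/18030)·16600/431 = 1.2221219 × 10^10.
South: 16417²·(1 − 3454/16417)·12770/3454 = 7.868064 × 10^8.
Central: 14142²·(1 − 2963/14142)·243600/2963 = 1.2997488 × 10^10.
Sum = 2.6005513 × 10^10.
SE = √(2.6005513 × 10^10) = 161300.

161300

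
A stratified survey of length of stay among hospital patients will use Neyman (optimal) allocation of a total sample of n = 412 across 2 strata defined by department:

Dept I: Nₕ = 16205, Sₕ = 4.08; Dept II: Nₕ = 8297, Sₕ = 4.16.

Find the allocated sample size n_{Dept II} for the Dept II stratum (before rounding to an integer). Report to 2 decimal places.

141.31

Neyman allocation: nₕ = n·NₕSₕ / Σⱼ NⱼSⱼ.
Σ NⱼSⱼ = 16205·4.08 + 8297·4.16 = 100631.92.
n_{Dept II} = 412·8297·4.16 / 100631.92 = 141.31.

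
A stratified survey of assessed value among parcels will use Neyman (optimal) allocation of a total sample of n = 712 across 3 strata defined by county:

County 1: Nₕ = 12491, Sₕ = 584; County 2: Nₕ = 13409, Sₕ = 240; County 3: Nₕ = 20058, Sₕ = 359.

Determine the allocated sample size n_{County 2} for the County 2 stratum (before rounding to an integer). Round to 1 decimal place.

129.4

Neyman allocation: nₕ = n·NₕSₕ / Σⱼ NⱼSⱼ.
Σ NⱼSⱼ = 12491·584 + 13409·240 + 20058·359 = 1.7713726 × 10^7.
n_{County 2} = 712·13409·240 / (1.7713726 × 10^7) = 129.4.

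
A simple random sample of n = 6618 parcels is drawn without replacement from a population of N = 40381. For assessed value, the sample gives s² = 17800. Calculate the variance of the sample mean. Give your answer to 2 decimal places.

2.25

Under SRS without replacement, Var(ȳ) = (1 − f)·s²/n with f = n/N = 6618/40381 = 0.16388896.
Var(ȳ) = (1 − 0.16388896)·17800/6618 = 0.83611104·2.6896343 = 2.248833.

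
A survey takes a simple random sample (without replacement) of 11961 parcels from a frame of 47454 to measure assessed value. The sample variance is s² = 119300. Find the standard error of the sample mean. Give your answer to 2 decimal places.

2.73

Under SRS without replacement, Var(ȳ) = (1 − f)·s²/n with f = n/N = 11961/47454 = 0.25205462.
Var(ȳ) = (1 − 0.25205462)·119300/11961 = 0.74794538·9.9740824 = 7.4600689.
SE(ȳ) = √(7.4600689) = 2.73.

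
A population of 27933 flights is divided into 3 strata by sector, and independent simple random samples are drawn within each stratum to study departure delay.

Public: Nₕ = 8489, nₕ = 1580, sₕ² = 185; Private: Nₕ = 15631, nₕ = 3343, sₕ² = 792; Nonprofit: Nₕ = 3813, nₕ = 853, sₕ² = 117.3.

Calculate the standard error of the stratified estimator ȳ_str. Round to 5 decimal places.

Var(ȳ_str) = Σₕ Wₕ²(1 − fₕ)sₕ²/nₕ with Wₕ = Nₕ/N, N = 27933.
Public: Wₕ = 0.30390577; term = 0.30390577²·(1 − 0.18612322)·185/1580 = 0.0088013888.
Private: Wₕ = 0.55958902; term = 0.55958902²·(1 − 0.21386987)·792/3343 = 0.05832055.
Nonprofit: Wₕ = 0.13650521; term = 0.13650521²·(1 − 0.22370837)·117.3/853 = 0.001989172.
Sum = 0.069111111.
SE = √(0.069111111) = 0.26289.

0.26289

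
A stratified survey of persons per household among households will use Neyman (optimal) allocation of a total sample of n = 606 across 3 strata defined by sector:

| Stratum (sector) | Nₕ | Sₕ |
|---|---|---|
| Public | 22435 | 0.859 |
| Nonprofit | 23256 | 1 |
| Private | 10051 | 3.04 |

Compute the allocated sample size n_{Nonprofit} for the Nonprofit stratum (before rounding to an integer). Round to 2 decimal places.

192.84

Neyman allocation: nₕ = n·NₕSₕ / Σⱼ NⱼSⱼ.
Σ NⱼSⱼ = 22435·0.859 + 23256·1 + 10051·3.04 = 73082.705.
n_{Nonprofit} = 606·23256·1 / 73082.705 = 192.84.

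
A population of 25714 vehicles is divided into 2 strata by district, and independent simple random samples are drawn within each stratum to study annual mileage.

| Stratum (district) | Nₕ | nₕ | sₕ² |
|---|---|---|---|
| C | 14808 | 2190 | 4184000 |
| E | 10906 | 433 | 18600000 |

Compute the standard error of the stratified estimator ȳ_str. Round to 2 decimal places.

Var(ȳ_str) = Σₕ Wₕ²(1 − fₕ)sₕ²/nₕ with Wₕ = Nₕ/N, N = 25714.
C: Wₕ = 0.57587307; term = 0.57587307²·(1 − 0.14789303)·4184000/2190 = 539.87748.
E: Wₕ = 0.42412693; term = 0.42412693²·(1 − 0.03970292)·18600000/433 = 7420.3154.
Sum = 7960.1929.
SE = √(7960.1929) = 89.22.

89.22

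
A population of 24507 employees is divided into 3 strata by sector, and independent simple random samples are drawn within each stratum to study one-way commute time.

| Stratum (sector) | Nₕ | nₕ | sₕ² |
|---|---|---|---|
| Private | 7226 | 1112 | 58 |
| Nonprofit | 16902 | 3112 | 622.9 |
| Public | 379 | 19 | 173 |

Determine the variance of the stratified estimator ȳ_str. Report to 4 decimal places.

Var(ȳ_str) = Σₕ Wₕ²(1 − fₕ)sₕ²/nₕ with Wₕ = Nₕ/N, N = 24507.
Private: Wₕ = 0.29485453; term = 0.29485453²·(1 − 0.15388874)·58/1112 = 0.0038367747.
Nonprofit: Wₕ = 0.68968050; term = 0.68968050²·(1 − 0.18412022)·622.9/3112 = 0.077678495.
Public: Wₕ = 0.01546497; term = 0.01546497²·(1 − 0.05013193)·173/19 = 0.0020684923.
Sum = 0.083583762.

0.0836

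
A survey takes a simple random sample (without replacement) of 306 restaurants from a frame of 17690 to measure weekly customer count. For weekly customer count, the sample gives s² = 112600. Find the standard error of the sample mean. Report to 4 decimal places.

Under SRS without replacement, Var(ȳ) = (1 − f)·s²/n with f = n/N = 306/17690 = 0.01729791.
Var(ȳ) = (1 − 0.01729791)·112600/306 = 0.98270209·367.97386 = 361.60868.
SE(ȳ) = √(361.60868) = 19.0160.

19.0160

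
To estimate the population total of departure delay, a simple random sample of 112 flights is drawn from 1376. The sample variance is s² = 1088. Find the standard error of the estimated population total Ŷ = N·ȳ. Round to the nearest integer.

4110

Var(Ŷ) = N²·Var(ȳ) = N²·(1 − n/N)·s²/n.
f = 112/1376 = 0.08139535; Var(ȳ) = 0.91860465·1088/112 = 8.923588.
Var(Ŷ) = 1376² · 8.923588 = 1.6895707 × 10^7.
SE(Ŷ) = √(1.6895707 × 10^7) = 4110.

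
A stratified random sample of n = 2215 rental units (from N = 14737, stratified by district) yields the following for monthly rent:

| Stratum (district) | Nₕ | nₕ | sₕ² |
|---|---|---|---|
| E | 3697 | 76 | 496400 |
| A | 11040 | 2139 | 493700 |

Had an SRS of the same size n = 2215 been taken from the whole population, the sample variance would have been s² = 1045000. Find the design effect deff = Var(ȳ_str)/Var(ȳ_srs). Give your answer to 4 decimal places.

1.2648

Var(ȳ_str) = Σ Wₕ²(1−fₕ)sₕ²/nₕ with Wₕ = Nₕ/14737:
  E: (3697/14737)²·(1−76/3697)·496400/76 = 402.60391
  A: (11040/14737)²·(1−2139/11040)·493700/2139 = 104.43403
  → Var(ȳ_str) = 507.03794.
Var(ȳ_srs) = (1 − 2215/14737)·1045000/2215 = 400.87334.
deff = 507.03794 / 400.87334 = 1.2648.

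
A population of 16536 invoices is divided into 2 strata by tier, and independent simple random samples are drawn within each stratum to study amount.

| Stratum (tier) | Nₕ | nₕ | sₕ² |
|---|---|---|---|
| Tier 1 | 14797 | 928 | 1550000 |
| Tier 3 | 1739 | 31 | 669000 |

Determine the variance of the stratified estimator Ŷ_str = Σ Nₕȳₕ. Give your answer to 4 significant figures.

Var(Ŷ_str) = Σₕ Nₕ²(1 − fₕ)sₕ²/nₕ.
Tier 1: 14797²·(1 − 928/14797)·1550000/928 = 3.4276979 × 10^11.
Tier 3: 1739²·(1 − 31/1739)·669000/31 = 6.4099091 × 10^10.
Sum = 4.0686888 × 10^11.

4.069 × 10^11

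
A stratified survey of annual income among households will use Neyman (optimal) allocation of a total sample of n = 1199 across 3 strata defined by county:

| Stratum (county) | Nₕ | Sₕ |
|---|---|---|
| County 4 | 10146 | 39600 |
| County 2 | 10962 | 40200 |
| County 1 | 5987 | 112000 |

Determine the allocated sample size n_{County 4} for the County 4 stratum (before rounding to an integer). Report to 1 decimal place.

318.4

Neyman allocation: nₕ = n·NₕSₕ / Σⱼ NⱼSⱼ.
Σ NⱼSⱼ = 10146·39600 + 10962·40200 + 5987·112000 = 1.512998 × 10^9.
n_{County 4} = 1199·10146·39600 / (1.512998 × 10^9) = 318.4.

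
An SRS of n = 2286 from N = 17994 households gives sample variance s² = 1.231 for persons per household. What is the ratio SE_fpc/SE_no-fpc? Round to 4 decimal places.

f = n/N = 2286/17994 = 0.12704235.
SE_no-fpc = √(s²/n) = 0.023205499; SE_fpc = √((1−f)s²/n) = 0.021681409.
Ratio = √(1−f) = 0.93432203.

0.9343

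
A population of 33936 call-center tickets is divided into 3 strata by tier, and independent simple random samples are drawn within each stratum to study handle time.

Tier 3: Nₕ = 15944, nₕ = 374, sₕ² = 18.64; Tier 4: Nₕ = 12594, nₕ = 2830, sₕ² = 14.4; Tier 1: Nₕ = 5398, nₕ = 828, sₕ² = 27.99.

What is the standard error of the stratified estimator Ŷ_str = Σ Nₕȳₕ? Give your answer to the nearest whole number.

Var(Ŷ_str) = Σₕ Nₕ²(1 − fₕ)sₕ²/nₕ.
Tier 3: 15944²·(1 − 374/15944)·18.64/374 = 1.2372578 × 10^7.
Tier 4: 12594²·(1 − 2830/12594)·14.4/2830 = 625701.96.
Tier 1: 5398²·(1 − 828/5398)·27.99/828 = 833914.72.
Sum = 1.3832195 × 10^7.
SE = √(1.3832195 × 10^7) = 3719.

3719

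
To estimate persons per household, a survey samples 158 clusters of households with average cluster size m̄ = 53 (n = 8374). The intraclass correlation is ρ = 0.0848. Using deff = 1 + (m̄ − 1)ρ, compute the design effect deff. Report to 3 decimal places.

deff = 1 + (53 − 1)·0.0848 = 1 + 4.4096 = 5.4096.

5.410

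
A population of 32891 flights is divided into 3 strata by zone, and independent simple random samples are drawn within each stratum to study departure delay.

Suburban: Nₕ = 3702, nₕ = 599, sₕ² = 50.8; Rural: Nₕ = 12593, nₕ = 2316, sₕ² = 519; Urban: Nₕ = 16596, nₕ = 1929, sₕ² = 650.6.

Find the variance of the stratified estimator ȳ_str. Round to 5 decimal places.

0.10360

Var(ȳ_str) = Σₕ Wₕ²(1 − fₕ)sₕ²/nₕ with Wₕ = Nₕ/N, N = 32891.
Suburban: Wₕ = 0.11255359; term = 0.11255359²·(1 − 0.16180443)·50.8/599 = 9.0053568 × 10^-4.
Rural: Wₕ = 0.38287069; term = 0.38287069²·(1 − 0.18391170)·519/2316 = 0.026808358.
Urban: Wₕ = 0.50457572; term = 0.50457572²·(1 − 0.11623283)·650.6/1929 = 0.075887875.
Sum = 0.10359677.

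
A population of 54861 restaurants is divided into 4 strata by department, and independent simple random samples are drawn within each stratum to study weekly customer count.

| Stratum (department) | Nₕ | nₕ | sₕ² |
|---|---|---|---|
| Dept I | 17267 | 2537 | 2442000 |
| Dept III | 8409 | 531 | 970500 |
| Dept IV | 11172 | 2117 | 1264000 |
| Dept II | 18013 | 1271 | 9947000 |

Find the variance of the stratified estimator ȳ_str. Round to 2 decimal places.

925.81

Var(ȳ_str) = Σₕ Wₕ²(1 − fₕ)sₕ²/nₕ with Wₕ = Nₕ/N, N = 54861.
Dept I: Wₕ = 0.31474089; term = 0.31474089²·(1 − 0.14692767)·2442000/2537 = 81.342476.
Dept III: Wₕ = 0.15327829; term = 0.15327829²·(1 − 0.06314663)·970500/531 = 40.228506.
Dept IV: Wₕ = 0.20364193; term = 0.20364193²·(1 − 0.18949159)·1264000/2117 = 20.06865.
Dept II: Wₕ = 0.32833889; term = 0.32833889²·(1 − 0.07056015)·9947000/1271 = 784.17414.
Sum = 925.81377.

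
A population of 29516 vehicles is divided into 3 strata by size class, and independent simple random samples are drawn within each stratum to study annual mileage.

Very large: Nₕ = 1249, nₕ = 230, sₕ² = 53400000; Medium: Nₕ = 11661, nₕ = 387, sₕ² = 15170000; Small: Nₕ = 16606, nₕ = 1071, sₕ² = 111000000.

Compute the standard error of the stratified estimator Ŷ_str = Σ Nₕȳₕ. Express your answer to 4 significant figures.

5.673 × 10^6

Var(Ŷ_str) = Σₕ Nₕ²(1 − fₕ)sₕ²/nₕ.
Very large: 1249²·(1 − 230/1249)·53400000/230 = 2.9549494 × 10^11.
Medium: 11661²·(1 − 387/11661)·15170000/387 = 5.1533358 × 10^12.
Small: 16606²·(1 − 1071/16606)·111000000/1071 = 2.6736823 × 10^13.
Sum = 3.2185654 × 10^13.
SE = √(3.2185654 × 10^13) = 5.673 × 10^6.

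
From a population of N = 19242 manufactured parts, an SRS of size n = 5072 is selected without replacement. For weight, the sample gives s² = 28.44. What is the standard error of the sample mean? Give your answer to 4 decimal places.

0.0643

Under SRS without replacement, Var(ȳ) = (1 − f)·s²/n with f = n/N = 5072/19242 = 0.26359006.
Var(ȳ) = (1 − 0.26359006)·28.44/5072 = 0.73640994·0.0056072555 = 0.0041292387.
SE(ȳ) = √(0.0041292387) = 0.0643.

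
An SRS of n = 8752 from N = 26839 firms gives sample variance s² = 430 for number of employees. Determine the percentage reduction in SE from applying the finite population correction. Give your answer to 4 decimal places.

17.9081

f = n/N = 8752/26839 = 0.32609263.
SE_no-fpc = √(s²/n) = 0.22165655; SE_fpc = √((1−f)s²/n) = 0.18196199.
Ratio = √(1−f) = 0.82091862. Reduction = 100·(1 − 0.82091862) = 17.9081%.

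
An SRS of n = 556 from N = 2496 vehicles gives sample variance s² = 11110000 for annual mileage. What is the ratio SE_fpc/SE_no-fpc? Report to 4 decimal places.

f = n/N = 556/2496 = 0.22275641.
SE_no-fpc = √(s²/n) = 141.35775; SE_fpc = √((1−f)s²/n) = 124.623.
Ratio = √(1−f) = 0.88161420.

0.8816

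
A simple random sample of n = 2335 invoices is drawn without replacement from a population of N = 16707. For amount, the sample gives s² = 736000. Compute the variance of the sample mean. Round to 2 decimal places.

Under SRS without replacement, Var(ȳ) = (1 − f)·s²/n with f = n/N = 2335/16707 = 0.13976178.
Var(ȳ) = (1 − 0.13976178)·736000/2335 = 0.86023822·315.20343 = 271.15004.

271.15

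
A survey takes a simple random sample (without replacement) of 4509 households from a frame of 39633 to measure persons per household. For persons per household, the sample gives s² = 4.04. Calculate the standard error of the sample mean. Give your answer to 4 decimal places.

Under SRS without replacement, Var(ȳ) = (1 − f)·s²/n with f = n/N = 4509/39633 = 0.11376883.
Var(ȳ) = (1 − 0.11376883)·4.04/4509 = 0.88623117·8.9598581 × 10^-4 = 7.9405055 × 10^-4.
SE(ȳ) = √(7.9405055 × 10^-4) = 0.0282.

0.0282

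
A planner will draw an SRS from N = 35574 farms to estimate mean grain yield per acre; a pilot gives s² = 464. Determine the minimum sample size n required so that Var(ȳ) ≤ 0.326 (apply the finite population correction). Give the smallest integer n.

1369

Without fpc, n₀ = s²/D = 464/0.326 = 1423.3129.
With fpc, (1 − n/N)·s²/n ≤ D requires n ≥ n₀/(1 + n₀/N) = 1423.3129/(1 + 1423.3129/35574) = 1368.5570.
Rounding up, n = 1369.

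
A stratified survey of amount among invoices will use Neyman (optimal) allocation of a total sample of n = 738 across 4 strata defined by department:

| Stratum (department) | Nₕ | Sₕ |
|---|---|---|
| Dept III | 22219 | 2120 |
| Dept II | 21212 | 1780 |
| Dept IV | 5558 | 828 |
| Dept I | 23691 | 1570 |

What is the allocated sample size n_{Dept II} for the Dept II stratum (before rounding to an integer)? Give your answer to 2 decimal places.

220.00

Neyman allocation: nₕ = n·NₕSₕ / Σⱼ NⱼSⱼ.
Σ NⱼSⱼ = 22219·2120 + 21212·1780 + 5558·828 + 23691·1570 = 1.2665853 × 10^8.
n_{Dept II} = 738·21212·1780 / (1.2665853 × 10^8) = 220.00.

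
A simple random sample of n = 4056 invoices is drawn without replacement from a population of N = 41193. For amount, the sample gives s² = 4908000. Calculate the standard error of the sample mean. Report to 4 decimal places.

33.0290

Under SRS without replacement, Var(ȳ) = (1 − f)·s²/n with f = n/N = 4056/41193 = 0.09846333.
Var(ȳ) = (1 − 0.09846333)·4908000/4056 = 0.90153667·1210.0592 = 1090.9127.
SE(ȳ) = √(1090.9127) = 33.0290.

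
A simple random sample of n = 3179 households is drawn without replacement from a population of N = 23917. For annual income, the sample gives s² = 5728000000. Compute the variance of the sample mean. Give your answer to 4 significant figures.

Under SRS without replacement, Var(ȳ) = (1 − f)·s²/n with f = n/N = 3179/23917 = 0.13291801.
Var(ȳ) = (1 − 0.13291801)·5728000000/3179 = 0.86708199·1.8018245 × 10^6 = 1.5623296 × 10^6.

1.562 × 10^6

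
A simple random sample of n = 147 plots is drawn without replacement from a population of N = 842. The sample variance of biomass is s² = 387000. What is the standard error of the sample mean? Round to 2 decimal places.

46.62

Under SRS without replacement, Var(ȳ) = (1 − f)·s²/n with f = n/N = 147/842 = 0.17458432.
Var(ȳ) = (1 − 0.17458432)·387000/147 = 0.82541568·2632.6531 = 2173.0331.
SE(ȳ) = √(2173.0331) = 46.62.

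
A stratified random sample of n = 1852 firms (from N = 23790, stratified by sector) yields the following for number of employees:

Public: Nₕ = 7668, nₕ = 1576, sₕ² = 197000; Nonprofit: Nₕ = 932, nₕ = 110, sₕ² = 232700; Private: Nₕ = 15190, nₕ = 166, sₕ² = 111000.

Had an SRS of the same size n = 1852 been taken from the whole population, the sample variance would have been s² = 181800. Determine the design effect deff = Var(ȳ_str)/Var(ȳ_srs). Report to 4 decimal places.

Var(ȳ_str) = Σ Wₕ²(1−fₕ)sₕ²/nₕ with Wₕ = Nₕ/23790:
  Public: (7668/23790)²·(1−1576/7668)·197000/1576 = 10.31723
  Nonprofit: (932/23790)²·(1−110/932)·232700/110 = 2.8635353
  Private: (15190/23790)²·(1−166/15190)·111000/166 = 269.63071
  → Var(ȳ_str) = 282.81148.
Var(ȳ_srs) = (1 − 1852/23790)·181800/1852 = 90.522281.
deff = 282.81148 / 90.522281 = 3.1242.

3.1242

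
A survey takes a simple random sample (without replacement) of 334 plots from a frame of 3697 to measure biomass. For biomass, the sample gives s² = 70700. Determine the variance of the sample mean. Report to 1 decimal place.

192.6

Under SRS without replacement, Var(ȳ) = (1 − f)·s²/n with f = n/N = 334/3697 = 0.09034352.
Var(ȳ) = (1 − 0.09034352)·70700/334 = 0.90965648·211.67665 = 192.55303.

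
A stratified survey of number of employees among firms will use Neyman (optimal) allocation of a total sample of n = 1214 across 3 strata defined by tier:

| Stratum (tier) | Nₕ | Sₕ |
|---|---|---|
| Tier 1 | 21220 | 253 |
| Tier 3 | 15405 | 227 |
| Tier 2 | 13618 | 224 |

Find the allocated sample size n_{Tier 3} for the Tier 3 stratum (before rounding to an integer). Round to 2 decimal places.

Neyman allocation: nₕ = n·NₕSₕ / Σⱼ NⱼSⱼ.
Σ NⱼSⱼ = 21220·253 + 15405·227 + 13618·224 = 1.1916027 × 10^7.
n_{Tier 3} = 1214·15405·227 / (1.1916027 × 10^7) = 356.27.

356.27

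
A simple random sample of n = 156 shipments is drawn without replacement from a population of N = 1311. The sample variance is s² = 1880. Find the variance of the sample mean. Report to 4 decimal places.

10.6173

Under SRS without replacement, Var(ȳ) = (1 − f)·s²/n with f = n/N = 156/1311 = 0.11899314.
Var(ȳ) = (1 − 0.11899314)·1880/156 = 0.88100686·12.051282 = 10.617262.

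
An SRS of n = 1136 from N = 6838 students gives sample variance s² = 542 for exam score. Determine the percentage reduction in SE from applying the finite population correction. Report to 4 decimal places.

8.6835

f = n/N = 1136/6838 = 0.16613045.
SE_no-fpc = √(s²/n) = 0.69073343; SE_fpc = √((1−f)s²/n) = 0.63075331.
Ratio = √(1−f) = 0.91316458. Reduction = 100·(1 − 0.91316458) = 8.6835%.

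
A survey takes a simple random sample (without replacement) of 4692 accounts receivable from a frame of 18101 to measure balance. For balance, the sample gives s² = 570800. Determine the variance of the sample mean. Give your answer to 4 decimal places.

90.1197

Under SRS without replacement, Var(ȳ) = (1 − f)·s²/n with f = n/N = 4692/18101 = 0.25921220.
Var(ȳ) = (1 − 0.25921220)·570800/4692 = 0.74078780·121.65388 = 90.11971.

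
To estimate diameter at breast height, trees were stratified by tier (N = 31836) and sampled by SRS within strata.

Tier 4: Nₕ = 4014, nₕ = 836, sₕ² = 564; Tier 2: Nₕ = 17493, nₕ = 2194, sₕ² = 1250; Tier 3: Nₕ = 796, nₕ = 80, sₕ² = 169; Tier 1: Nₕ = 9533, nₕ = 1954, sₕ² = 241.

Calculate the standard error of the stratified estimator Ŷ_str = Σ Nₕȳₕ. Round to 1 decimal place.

13084.2

Var(Ŷ_str) = Σₕ Nₕ²(1 − fₕ)sₕ²/nₕ.
Tier 4: 4014²·(1 − 836/4014)·564/836 = 8.6060544 × 10^6.
Tier 2: 17493²·(1 − 2194/17493)·1250/2194 = 1.5247573 × 10^8.
Tier 3: 796²·(1 − 80/796)·169/80 = 1.2039898 × 10^6.
Tier 1: 9533²·(1 − 1954/9533)·241/1954 = 8.9111547 × 10^6.
Sum = 1.7119693 × 10^8.
SE = √(1.7119693 × 10^8) = 13084.2.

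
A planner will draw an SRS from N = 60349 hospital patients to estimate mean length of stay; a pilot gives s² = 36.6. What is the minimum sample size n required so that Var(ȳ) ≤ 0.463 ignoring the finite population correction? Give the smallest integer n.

Without fpc, n₀ = s²/D = 36.6/0.463 = 79.0497.
Rounding up, n = 80.

80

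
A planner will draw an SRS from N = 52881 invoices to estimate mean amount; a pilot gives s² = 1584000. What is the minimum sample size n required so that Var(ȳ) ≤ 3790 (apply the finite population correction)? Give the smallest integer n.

Without fpc, n₀ = s²/D = 1584000/3790 = 417.9420.
With fpc, (1 − n/N)·s²/n ≤ D requires n ≥ n₀/(1 + n₀/N) = 417.9420/(1 + 417.9420/52881) = 414.6647.
Rounding up, n = 415.

415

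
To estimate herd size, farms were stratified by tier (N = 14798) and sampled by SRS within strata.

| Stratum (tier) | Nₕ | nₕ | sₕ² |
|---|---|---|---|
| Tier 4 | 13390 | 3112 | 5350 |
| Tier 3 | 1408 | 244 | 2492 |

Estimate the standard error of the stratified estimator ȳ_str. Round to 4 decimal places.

1.0756

Var(ȳ_str) = Σₕ Wₕ²(1 − fₕ)sₕ²/nₕ with Wₕ = Nₕ/N, N = 14798.
Tier 4: Wₕ = 0.90485201; term = 0.90485201²·(1 − 0.23241225)·5350/3112 = 1.0804318.
Tier 3: Wₕ = 0.09514799; term = 0.09514799²·(1 − 0.17329545)·2492/244 = 0.076437733.
Sum = 1.1568695.
SE = √(1.1568695) = 1.0756.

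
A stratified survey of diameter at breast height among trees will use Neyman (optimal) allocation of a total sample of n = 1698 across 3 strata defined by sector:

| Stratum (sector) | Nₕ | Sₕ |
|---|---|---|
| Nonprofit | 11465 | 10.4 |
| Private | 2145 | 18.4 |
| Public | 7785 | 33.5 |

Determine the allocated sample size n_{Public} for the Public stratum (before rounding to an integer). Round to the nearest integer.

Neyman allocation: nₕ = n·NₕSₕ / Σⱼ NⱼSⱼ.
Σ NⱼSⱼ = 11465·10.4 + 2145·18.4 + 7785·33.5 = 419501.5.
n_{Public} = 1698·7785·33.5 / 419501.5 = 1056.

1056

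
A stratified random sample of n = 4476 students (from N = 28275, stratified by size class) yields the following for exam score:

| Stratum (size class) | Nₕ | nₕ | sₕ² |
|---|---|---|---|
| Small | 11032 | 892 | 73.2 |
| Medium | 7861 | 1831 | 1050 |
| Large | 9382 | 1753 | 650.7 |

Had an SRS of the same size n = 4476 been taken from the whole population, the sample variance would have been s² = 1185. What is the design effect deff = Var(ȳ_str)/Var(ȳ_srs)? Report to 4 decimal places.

0.3532

Var(ȳ_str) = Σ Wₕ²(1−fₕ)sₕ²/nₕ with Wₕ = Nₕ/28275:
  Small: (11032/28275)²·(1−892/11032)·73.2/892 = 0.011482414
  Medium: (7861/28275)²·(1−1831/7861)·1050/1831 = 0.034000933
  Large: (9382/28275)²·(1−1753/9382)·650.7/1753 = 0.033232017
  → Var(ȳ_str) = 0.078715364.
Var(ȳ_srs) = (1 − 4476/28275)·1185/4476 = 0.22283549.
deff = 0.078715364 / 0.22283549 = 0.3532.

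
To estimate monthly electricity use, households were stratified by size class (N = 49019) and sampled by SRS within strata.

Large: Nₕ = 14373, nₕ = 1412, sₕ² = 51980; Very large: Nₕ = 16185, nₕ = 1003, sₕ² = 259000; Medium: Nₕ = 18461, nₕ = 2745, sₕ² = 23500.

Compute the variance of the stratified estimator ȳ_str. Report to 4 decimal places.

30.2943

Var(ȳ_str) = Σₕ Wₕ²(1 − fₕ)sₕ²/nₕ with Wₕ = Nₕ/N, N = 49019.
Large: Wₕ = 0.29321284; term = 0.29321284²·(1 − 0.09823976)·51980/1412 = 2.8540306.
Very large: Wₕ = 0.33017809; term = 0.33017809²·(1 − 0.06197096)·259000/1003 = 26.406548.
Medium: Wₕ = 0.37660907; term = 0.37660907²·(1 − 0.14869184)·23500/2745 = 1.0336984.
Sum = 30.294277.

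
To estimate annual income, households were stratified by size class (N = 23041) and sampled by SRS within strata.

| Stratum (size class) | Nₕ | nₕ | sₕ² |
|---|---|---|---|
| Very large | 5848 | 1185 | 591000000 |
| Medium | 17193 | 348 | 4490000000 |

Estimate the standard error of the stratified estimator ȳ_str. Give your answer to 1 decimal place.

Var(ȳ_str) = Σₕ Wₕ²(1 − fₕ)sₕ²/nₕ with Wₕ = Nₕ/N, N = 23041.
Very large: Wₕ = 0.25380843; term = 0.25380843²·(1 − 0.20263338)·591000000/1185 = 25617.648.
Medium: Wₕ = 0.74619157; term = 0.74619157²·(1 − 0.02024080)·4490000000/348 = 7.0386137 × 10^6.
Sum = 7.0642313 × 10^6.
SE = √(7.0642313 × 10^6) = 2657.9.

2657.9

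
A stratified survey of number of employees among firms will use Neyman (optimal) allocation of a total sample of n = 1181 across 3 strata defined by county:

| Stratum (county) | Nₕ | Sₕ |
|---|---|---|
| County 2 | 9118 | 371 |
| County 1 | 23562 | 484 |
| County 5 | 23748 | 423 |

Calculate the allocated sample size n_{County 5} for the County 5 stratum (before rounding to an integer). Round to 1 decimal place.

Neyman allocation: nₕ = n·NₕSₕ / Σⱼ NⱼSⱼ.
Σ NⱼSⱼ = 9118·371 + 23562·484 + 23748·423 = 2.483219 × 10^7.
n_{County 5} = 1181·23748·423 / (2.483219 × 10^7) = 477.8.

477.8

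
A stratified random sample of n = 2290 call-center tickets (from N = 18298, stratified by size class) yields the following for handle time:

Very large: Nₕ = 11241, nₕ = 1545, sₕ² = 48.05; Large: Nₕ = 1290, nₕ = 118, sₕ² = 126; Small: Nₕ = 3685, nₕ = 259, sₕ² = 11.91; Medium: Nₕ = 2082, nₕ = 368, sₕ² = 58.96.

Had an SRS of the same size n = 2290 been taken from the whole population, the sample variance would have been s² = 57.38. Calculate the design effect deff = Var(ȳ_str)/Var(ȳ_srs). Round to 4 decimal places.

Var(ȳ_str) = Σ Wₕ²(1−fₕ)sₕ²/nₕ with Wₕ = Nₕ/18298:
  Very large: (11241/18298)²·(1−1545/11241)·48.05/1545 = 0.010124072
  Large: (1290/18298)²·(1−118/1290)·126/118 = 0.0048216825
  Small: (3685/18298)²·(1−259/3685)·11.91/259 = 0.0017339222
  Medium: (2082/18298)²·(1−368/2082)·58.96/368 = 0.0017076307
  → Var(ȳ_str) = 0.018387307.
Var(ȳ_srs) = (1 − 2290/18298)·57.38/2290 = 0.021920907.
deff = 0.018387307 / 0.021920907 = 0.8388.

0.8388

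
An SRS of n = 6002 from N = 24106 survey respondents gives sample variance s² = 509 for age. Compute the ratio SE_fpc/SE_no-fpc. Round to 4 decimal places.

f = n/N = 6002/24106 = 0.24898366.
SE_no-fpc = √(s²/n) = 0.29121309; SE_fpc = √((1−f)s²/n) = 0.25236876.
Ratio = √(1−f) = 0.86661199.

0.8666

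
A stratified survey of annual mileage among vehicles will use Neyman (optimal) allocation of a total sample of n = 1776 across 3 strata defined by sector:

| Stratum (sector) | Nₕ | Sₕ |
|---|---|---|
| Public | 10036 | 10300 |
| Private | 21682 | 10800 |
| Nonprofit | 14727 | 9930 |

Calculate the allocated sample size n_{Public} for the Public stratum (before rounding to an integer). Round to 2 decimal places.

Neyman allocation: nₕ = n·NₕSₕ / Σⱼ NⱼSⱼ.
Σ NⱼSⱼ = 10036·10300 + 21682·10800 + 14727·9930 = 4.8377551 × 10^8.
n_{Public} = 1776·10036·10300 / (4.8377551 × 10^8) = 379.49.

379.49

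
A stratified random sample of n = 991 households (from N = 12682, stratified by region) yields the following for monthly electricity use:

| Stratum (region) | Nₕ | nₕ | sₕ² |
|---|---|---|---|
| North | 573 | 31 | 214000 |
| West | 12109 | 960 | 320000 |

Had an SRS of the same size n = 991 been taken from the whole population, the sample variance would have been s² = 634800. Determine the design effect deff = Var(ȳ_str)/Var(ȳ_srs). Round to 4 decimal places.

Var(ȳ_str) = Σ Wₕ²(1−fₕ)sₕ²/nₕ with Wₕ = Nₕ/12682:
  North: (573/12682)²·(1−31/573)·214000/31 = 13.33001
  West: (12109/12682)²·(1−960/12109)·320000/960 = 279.79983
  → Var(ȳ_str) = 293.12984.
Var(ȳ_srs) = (1 − 991/12682)·634800/991 = 590.50989.
deff = 293.12984 / 590.50989 = 0.4964.

0.4964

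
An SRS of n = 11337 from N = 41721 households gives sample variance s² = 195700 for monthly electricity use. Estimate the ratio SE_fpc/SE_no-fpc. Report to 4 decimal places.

f = n/N = 11337/41721 = 0.27173366.
SE_no-fpc = √(s²/n) = 4.1547638; SE_fpc = √((1−f)s²/n) = 3.545614.
Ratio = √(1−f) = 0.85338522.

0.8534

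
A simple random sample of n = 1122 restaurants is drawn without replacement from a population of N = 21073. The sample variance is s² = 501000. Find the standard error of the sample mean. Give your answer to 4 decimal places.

Under SRS without replacement, Var(ȳ) = (1 − f)·s²/n with f = n/N = 1122/21073 = 0.05324349.
Var(ȳ) = (1 − 0.05324349)·501000/1122 = 0.94675651·446.52406 = 422.74957.
SE(ȳ) = √(422.74957) = 20.5609.

20.5609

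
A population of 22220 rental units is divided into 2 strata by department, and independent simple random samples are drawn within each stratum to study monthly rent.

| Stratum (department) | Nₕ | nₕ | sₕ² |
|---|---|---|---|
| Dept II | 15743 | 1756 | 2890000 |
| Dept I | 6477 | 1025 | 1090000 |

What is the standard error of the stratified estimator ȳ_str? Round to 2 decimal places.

Var(ȳ_str) = Σₕ Wₕ²(1 − fₕ)sₕ²/nₕ with Wₕ = Nₕ/N, N = 22220.
Dept II: Wₕ = 0.70850585; term = 0.70850585²·(1 − 0.11154164)·2890000/1756 = 734.00208.
Dept I: Wₕ = 0.29149415; term = 0.29149415²·(1 − 0.15825228)·1090000/1025 = 76.057889.
Sum = 810.05997.
SE = √(810.05997) = 28.46.

28.46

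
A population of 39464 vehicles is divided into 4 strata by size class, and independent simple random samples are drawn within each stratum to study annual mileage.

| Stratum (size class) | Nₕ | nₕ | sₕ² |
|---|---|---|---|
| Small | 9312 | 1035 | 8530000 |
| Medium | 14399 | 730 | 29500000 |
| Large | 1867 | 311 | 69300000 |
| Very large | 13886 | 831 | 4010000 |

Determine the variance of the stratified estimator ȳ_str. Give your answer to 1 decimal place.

6492.2

Var(ȳ_str) = Σₕ Wₕ²(1 − fₕ)sₕ²/nₕ with Wₕ = Nₕ/N, N = 39464.
Small: Wₕ = 0.23596189; term = 0.23596189²·(1 − 0.11114691)·8530000/1035 = 407.8706.
Medium: Wₕ = 0.36486418; term = 0.36486418²·(1 − 0.05069797)·29500000/730 = 5107.002.
Large: Wₕ = 0.04730894; term = 0.04730894²·(1 − 0.16657740)·69300000/311 = 415.64691.
Very large: Wₕ = 0.35186499; term = 0.35186499²·(1 − 0.05984445)·4010000/831 = 561.68805.
Sum = 6492.2076.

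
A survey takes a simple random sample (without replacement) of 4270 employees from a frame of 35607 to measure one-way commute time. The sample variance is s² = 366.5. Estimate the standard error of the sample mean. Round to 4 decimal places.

Under SRS without replacement, Var(ȳ) = (1 − f)·s²/n with f = n/N = 4270/35607 = 0.11992024.
Var(ȳ) = (1 − 0.11992024)·366.5/4270 = 0.88007976·0.085831382 = 0.075538462.
SE(ȳ) = √(0.075538462) = 0.2748.

0.2748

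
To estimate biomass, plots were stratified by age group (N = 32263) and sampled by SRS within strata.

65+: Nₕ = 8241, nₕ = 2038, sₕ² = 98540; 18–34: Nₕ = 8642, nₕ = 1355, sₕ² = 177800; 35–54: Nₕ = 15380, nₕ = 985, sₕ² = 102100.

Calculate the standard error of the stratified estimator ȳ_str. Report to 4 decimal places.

5.6886

Var(ȳ_str) = Σₕ Wₕ²(1 − fₕ)sₕ²/nₕ with Wₕ = Nₕ/N, N = 32263.
65+: Wₕ = 0.25543192; term = 0.25543192²·(1 − 0.24730008)·98540/2038 = 2.3745459.
18–34: Wₕ = 0.26786102; term = 0.26786102²·(1 − 0.15679241)·177800/1355 = 7.938638.
35–54: Wₕ = 0.47670706; term = 0.47670706²·(1 − 0.06404421)·102100/985 = 22.046925.
Sum = 32.360109.
SE = √(32.360109) = 5.6886.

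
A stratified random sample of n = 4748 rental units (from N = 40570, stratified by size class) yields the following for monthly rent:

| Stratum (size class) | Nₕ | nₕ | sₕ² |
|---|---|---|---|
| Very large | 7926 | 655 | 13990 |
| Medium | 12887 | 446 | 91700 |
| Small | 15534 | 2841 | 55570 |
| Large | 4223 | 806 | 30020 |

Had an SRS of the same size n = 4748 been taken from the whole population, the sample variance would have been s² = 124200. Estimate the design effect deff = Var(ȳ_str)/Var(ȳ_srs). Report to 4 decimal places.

Var(ȳ_str) = Σ Wₕ²(1−fₕ)sₕ²/nₕ with Wₕ = Nₕ/40570:
  Very large: (7926/40570)²·(1−655/7926)·13990/655 = 0.7478502
  Medium: (12887/40570)²·(1−446/12887)·91700/446 = 20.027723
  Small: (15534/40570)²·(1−2841/15534)·55570/2841 = 2.3431858
  Large: (4223/40570)²·(1−806/4223)·30020/806 = 0.32653647
  → Var(ȳ_str) = 23.445295.
Var(ȳ_srs) = (1 − 4748/40570)·124200/4748 = 23.097007.
deff = 23.445295 / 23.097007 = 1.0151.

1.0151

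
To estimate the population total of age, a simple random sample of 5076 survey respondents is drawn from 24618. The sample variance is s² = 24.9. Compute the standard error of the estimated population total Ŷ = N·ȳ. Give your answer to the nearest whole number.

1536

Var(Ŷ) = N²·Var(ȳ) = N²·(1 − n/N)·s²/n.
f = 5076/24618 = 0.20619059; Var(ȳ) = 0.79380941·24.9/5076 = 0.0038939823.
Var(Ŷ) = 24618² · 0.0038939823 = 2.3599321 × 10^6.
SE(Ŷ) = √(2.3599321 × 10^6) = 1536.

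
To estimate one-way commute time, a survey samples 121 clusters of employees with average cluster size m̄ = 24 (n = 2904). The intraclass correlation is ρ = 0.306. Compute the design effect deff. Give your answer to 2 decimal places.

deff = 1 + (24 − 1)·0.306 = 1 + 7.038 = 8.038.

8.04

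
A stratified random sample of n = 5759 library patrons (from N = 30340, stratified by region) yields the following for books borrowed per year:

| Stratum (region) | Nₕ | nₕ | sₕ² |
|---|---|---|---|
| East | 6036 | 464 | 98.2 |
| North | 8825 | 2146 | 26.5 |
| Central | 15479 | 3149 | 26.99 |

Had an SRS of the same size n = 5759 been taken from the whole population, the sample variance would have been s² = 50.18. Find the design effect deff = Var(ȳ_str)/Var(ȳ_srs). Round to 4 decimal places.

Var(ȳ_str) = Σ Wₕ²(1−fₕ)sₕ²/nₕ with Wₕ = Nₕ/30340:
  East: (6036/30340)²·(1−464/6036)·98.2/464 = 0.0077325492
  North: (8825/30340)²·(1−2146/8825)·26.5/2146 = 7.9069895 × 10^-4
  Central: (15479/30340)²·(1−3149/15479)·26.99/3149 = 0.0017770721
  → Var(ȳ_str) = 0.01030032.
Var(ȳ_srs) = (1 − 5759/30340)·50.18/5759 = 0.0070593961.
deff = 0.01030032 / 0.0070593961 = 1.4591.

1.4591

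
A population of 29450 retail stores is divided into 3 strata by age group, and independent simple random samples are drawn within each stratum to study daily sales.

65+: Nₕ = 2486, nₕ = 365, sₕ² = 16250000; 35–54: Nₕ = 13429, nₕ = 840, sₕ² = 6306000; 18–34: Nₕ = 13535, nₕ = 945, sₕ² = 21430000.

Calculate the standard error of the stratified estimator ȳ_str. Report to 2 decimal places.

Var(ȳ_str) = Σₕ Wₕ²(1 − fₕ)sₕ²/nₕ with Wₕ = Nₕ/N, N = 29450.
65+: Wₕ = 0.08441426; term = 0.08441426²·(1 − 0.14682220)·16250000/365 = 270.66475.
35–54: Wₕ = 0.45599321; term = 0.45599321²·(1 − 0.06255120)·6306000/840 = 1463.3189.
18–34: Wₕ = 0.45959253; term = 0.45959253²·(1 − 0.06981899)·21430000/945 = 4455.575.
Sum = 6189.5587.
SE = √(6189.5587) = 78.67.

78.67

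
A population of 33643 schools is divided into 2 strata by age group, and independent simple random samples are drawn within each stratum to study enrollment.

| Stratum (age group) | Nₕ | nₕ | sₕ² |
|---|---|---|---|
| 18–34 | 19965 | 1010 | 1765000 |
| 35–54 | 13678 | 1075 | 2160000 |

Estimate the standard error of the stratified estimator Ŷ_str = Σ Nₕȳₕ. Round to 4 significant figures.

1.004 × 10^6

Var(Ŷ_str) = Σₕ Nₕ²(1 − fₕ)sₕ²/nₕ.
18–34: 19965²·(1 − 1010/19965)·1765000/1010 = 6.6132728 × 10^11.
35–54: 13678²·(1 − 1075/13678)·2160000/1075 = 3.4637124 × 10^11.
Sum = 1.0076985 × 10^12.
SE = √(1.0076985 × 10^12) = 1.004 × 10^6.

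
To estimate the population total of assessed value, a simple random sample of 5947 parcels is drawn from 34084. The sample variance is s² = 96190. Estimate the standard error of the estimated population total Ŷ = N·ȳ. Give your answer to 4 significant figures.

124500

Var(Ŷ) = N²·Var(ȳ) = N²·(1 − n/N)·s²/n.
f = 5947/34084 = 0.17448069; Var(ȳ) = 0.82551931·96190/5947 = 13.352396.
Var(Ŷ) = 34084² · 13.352396 = 1.5511733 × 10^10.
SE(Ŷ) = √(1.5511733 × 10^10) = 124500.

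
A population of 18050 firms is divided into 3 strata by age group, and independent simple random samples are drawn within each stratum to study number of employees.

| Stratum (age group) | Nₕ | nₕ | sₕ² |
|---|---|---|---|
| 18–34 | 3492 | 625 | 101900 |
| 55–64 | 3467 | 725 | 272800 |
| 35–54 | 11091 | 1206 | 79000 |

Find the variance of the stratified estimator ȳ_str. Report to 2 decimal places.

Var(ȳ_str) = Σₕ Wₕ²(1 − fₕ)sₕ²/nₕ with Wₕ = Nₕ/N, N = 18050.
18–34: Wₕ = 0.19346260; term = 0.19346260²·(1 − 0.17898053)·101900/625 = 5.0100456.
55–64: Wₕ = 0.19207756; term = 0.19207756²·(1 − 0.20911451)·272800/725 = 10.979264.
35–54: Wₕ = 0.61445983; term = 0.61445983²·(1 − 0.10873681)·79000/1206 = 22.043104.
Sum = 38.032414.

38.03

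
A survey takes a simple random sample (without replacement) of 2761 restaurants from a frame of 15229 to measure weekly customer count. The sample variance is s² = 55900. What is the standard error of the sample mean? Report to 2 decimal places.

Under SRS without replacement, Var(ȳ) = (1 − f)·s²/n with f = n/N = 2761/15229 = 0.18129884.
Var(ȳ) = (1 − 0.18129884)·55900/2761 = 0.81870116·20.246288 = 16.575659.
SE(ȳ) = √(16.575659) = 4.07.

4.07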